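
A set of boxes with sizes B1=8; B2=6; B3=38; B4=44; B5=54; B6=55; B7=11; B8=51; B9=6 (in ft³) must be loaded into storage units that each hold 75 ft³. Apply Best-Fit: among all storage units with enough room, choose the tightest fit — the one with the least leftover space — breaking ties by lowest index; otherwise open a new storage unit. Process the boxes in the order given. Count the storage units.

Put B1 (8 ft³) in storage unit 1; 67 ft³ remain.
Put B2 (6 ft³) in storage unit 1; 61 ft³ remain.
Put B3 (38 ft³) in storage unit 1; 23 ft³ remain.
Put B4 (44 ft³) in storage unit 2; 31 ft³ remain.
Put B5 (54 ft³) in storage unit 3; 21 ft³ remain.
Put B6 (55 ft³) in storage unit 4; 20 ft³ remain.
Put B7 (11 ft³) in storage unit 4; 9 ft³ remain.
Put B8 (51 ft³) in storage unit 5; 24 ft³ remain.
Put B9 (6 ft³) in storage unit 4; 3 ft³ remain.
Final storage units: [8,6,38] [44] [54] [55,11,6] [51].

5 storage units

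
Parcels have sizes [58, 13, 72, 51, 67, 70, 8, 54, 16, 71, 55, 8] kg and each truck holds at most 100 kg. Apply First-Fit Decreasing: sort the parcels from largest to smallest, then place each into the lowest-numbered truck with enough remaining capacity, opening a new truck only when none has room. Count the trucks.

8

Sorted descending: 72, 71, 70, 67, 58, 55, 54, 51, 16, 13, 8, 8.
truck 1: place 72 kg, 28 kg left
truck 2: place 71 kg, 29 kg left
truck 3: place 70 kg, 30 kg left
truck 4: place 67 kg, 33 kg left
truck 5: place 58 kg, 42 kg left
truck 6: place 55 kg, 45 kg left
truck 7: place 54 kg, 46 kg left
truck 8: place 51 kg, 49 kg left
truck 1: place 16 kg, 12 kg left
truck 2: place 13 kg, 16 kg left
truck 1: place 8 kg, 4 kg left
truck 2: place 8 kg, 8 kg left
Final trucks: [72,16,8] [71,13,8] [70] [67] [58] [55] [54] [51].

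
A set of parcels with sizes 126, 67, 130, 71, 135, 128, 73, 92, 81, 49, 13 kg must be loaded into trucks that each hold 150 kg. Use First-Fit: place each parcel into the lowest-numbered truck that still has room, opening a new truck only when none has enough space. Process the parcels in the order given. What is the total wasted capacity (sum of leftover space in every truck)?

truck 1: place 126 kg, 24 kg left
truck 2: place 67 kg, 83 kg left
truck 3: place 130 kg, 20 kg left
truck 2: place 71 kg, 12 kg left
truck 4: place 135 kg, 15 kg left
truck 5: place 128 kg, 22 kg left
truck 6: place 73 kg, 77 kg left
truck 7: place 92 kg, 58 kg left
truck 8: place 81 kg, 69 kg left
truck 6: place 49 kg, 28 kg left
truck 1: place 13 kg, 11 kg left
8 trucks × 150 kg = 1200 kg; used 965 kg; unused 235 kg.

235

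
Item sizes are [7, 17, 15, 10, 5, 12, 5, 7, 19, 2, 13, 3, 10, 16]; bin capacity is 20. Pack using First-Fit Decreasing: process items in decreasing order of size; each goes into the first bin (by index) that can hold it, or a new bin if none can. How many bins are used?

Sorted descending: 19, 17, 16, 15, 13, 12, 10, 10, 7, 7, 5, 5, 3, 2.
bin 1: place 19, 1 left
bin 2: place 17, 3 left
bin 3: place 16, 4 left
bin 4: place 15, 5 left
bin 5: place 13, 7 left
bin 6: place 12, 8 left
bin 7: place 10, 10 left
bin 7: place 10, 0 left
bin 5: place 7, 0 left
bin 6: place 7, 1 left
bin 4: place 5, 0 left
bin 8: place 5, 15 left
bin 2: place 3, 0 left
bin 3: place 2, 2 left
Final bins: [19] [17,3] [16,2] [15,5] [13,7] [12,7] [10,10] [5].

8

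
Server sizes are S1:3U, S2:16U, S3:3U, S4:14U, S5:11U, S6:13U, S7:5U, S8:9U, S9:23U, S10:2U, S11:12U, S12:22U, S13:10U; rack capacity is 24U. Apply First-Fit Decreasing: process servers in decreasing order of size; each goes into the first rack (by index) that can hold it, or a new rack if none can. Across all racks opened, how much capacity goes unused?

1

Sorted descending: 23, 22, 16, 14, 13, 12, 11, 10, 9, 5, 3, 3, 2.
23U → rack 1 (remaining 1U)
22U → rack 2 (remaining 2U)
16U → rack 3 (remaining 8U)
14U → rack 4 (remaining 10U)
13U → rack 5 (remaining 11U)
12U → rack 6 (remaining 12U)
11U → rack 5 (remaining 0U)
10U → rack 4 (remaining 0U)
9U → rack 6 (remaining 3U)
5U → rack 3 (remaining 3U)
3U → rack 3 (remaining 0U)
3U → rack 6 (remaining 0U)
2U → rack 2 (remaining 0U)
6 racks × 24U = 144U; used 143U; unused 1U.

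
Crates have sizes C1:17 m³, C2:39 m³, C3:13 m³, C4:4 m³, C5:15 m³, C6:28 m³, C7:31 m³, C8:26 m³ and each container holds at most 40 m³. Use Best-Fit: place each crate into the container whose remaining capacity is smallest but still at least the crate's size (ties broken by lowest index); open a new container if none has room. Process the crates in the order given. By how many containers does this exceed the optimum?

1

Best-Fit: [17,13,4] [39] [15] [28] [31] [26] → 6 containers.
Total size 173 m³; any packing needs at least ⌈173/40⌉ = 5 containers.
An optimal packing achieves that bound: [39] [31,4] [28] [26,13] [17,15] → 5 containers.
Excess: 6 − 5 = 1.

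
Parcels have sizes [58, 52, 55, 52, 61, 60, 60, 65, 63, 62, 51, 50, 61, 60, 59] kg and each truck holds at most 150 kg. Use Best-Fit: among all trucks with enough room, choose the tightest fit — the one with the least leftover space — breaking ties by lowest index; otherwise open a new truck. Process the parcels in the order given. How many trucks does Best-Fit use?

truck 1: place 58 kg, 92 kg left
truck 1: place 52 kg, 40 kg left
truck 2: place 55 kg, 95 kg left
truck 2: place 52 kg, 43 kg left
truck 3: place 61 kg, 89 kg left
truck 3: place 60 kg, 29 kg left
truck 4: place 60 kg, 90 kg left
truck 4: place 65 kg, 25 kg left
truck 5: place 63 kg, 87 kg left
truck 5: place 62 kg, 25 kg left
truck 6: place 51 kg, 99 kg left
truck 6: place 50 kg, 49 kg left
truck 7: place 61 kg, 89 kg left
truck 7: place 60 kg, 29 kg left
truck 8: place 59 kg, 91 kg left

8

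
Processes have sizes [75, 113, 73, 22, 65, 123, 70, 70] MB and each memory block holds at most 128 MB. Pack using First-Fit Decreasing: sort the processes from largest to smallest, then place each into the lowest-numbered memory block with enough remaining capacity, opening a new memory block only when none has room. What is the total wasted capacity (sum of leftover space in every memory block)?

285

Sorted descending: 123, 113, 75, 73, 70, 70, 65, 22.
memory block 1: place 123 MB, 5 MB left
memory block 2: place 113 MB, 15 MB left
memory block 3: place 75 MB, 53 MB left
memory block 4: place 73 MB, 55 MB left
memory block 5: place 70 MB, 58 MB left
memory block 6: place 70 MB, 58 MB left
memory block 7: place 65 MB, 63 MB left
memory block 3: place 22 MB, 31 MB left
7 memory blocks × 128 MB = 896 MB; used 611 MB; unused 285 MB.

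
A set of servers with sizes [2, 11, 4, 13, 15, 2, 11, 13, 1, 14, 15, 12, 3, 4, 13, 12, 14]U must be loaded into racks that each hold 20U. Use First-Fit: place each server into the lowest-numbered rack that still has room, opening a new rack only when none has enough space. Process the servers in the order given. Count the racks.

2U → rack 1 (remaining 18U)
11U → rack 1 (remaining 7U)
4U → rack 1 (remaining 3U)
13U → rack 2 (remaining 7U)
15U → rack 3 (remaining 5U)
2U → rack 1 (remaining 1U)
11U → rack 4 (remaining 9U)
13U → rack 5 (remaining 7U)
1U → rack 1 (remaining 0U)
14U → rack 6 (remaining 6U)
15U → rack 7 (remaining 5U)
12U → rack 8 (remaining 8U)
3U → rack 2 (remaining 4U)
4U → rack 2 (remaining 0U)
13U → rack 9 (remaining 7U)
12U → rack 10 (remaining 8U)
14U → rack 11 (remaining 6U)
Final racks: [2,11,4,2,1] [13,3,4] [15] [11] [13] [14] [15] [12] [13] [12] [14].

11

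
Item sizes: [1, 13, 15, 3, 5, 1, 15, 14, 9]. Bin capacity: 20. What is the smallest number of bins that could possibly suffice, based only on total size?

4 bins

Total size = 1 + 13 + 15 + 3 + 5 + 1 + 15 + 14 + 9 = 76.
⌈76 / 20⌉ = 4.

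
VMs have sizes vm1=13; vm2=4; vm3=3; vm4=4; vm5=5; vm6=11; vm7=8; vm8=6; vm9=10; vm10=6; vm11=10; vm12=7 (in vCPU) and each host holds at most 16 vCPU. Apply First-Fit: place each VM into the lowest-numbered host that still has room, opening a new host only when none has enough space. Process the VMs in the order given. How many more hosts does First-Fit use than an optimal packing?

First-Fit: [13,3] [4,4,5] [11] [8,6] [10,6] [10] [7] → 7 hosts.
Total size 87 vCPU; any packing needs at least ⌈87/16⌉ = 6 hosts.
An optimal packing achieves that bound: [13,3] [11,5] [10,6] [10,6] [8,7] [4,4] → 6 hosts.
Excess: 7 − 6 = 1.

1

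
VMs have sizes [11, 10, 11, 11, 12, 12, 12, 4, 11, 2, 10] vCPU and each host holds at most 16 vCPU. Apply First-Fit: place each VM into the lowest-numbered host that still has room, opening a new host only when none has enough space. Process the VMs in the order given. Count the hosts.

9

11 vCPU → host 1 (remaining 5 vCPU)
10 vCPU → host 2 (remaining 6 vCPU)
11 vCPU → host 3 (remaining 5 vCPU)
11 vCPU → host 4 (remaining 5 vCPU)
12 vCPU → host 5 (remaining 4 vCPU)
12 vCPU → host 6 (remaining 4 vCPU)
12 vCPU → host 7 (remaining 4 vCPU)
4 vCPU → host 1 (remaining 1 vCPU)
11 vCPU → host 8 (remaining 5 vCPU)
2 vCPU → host 2 (remaining 4 vCPU)
10 vCPU → host 9 (remaining 6 vCPU)
Final hosts: [11,4] [10,2] [11] [11] [12] [12] [12] [11] [10].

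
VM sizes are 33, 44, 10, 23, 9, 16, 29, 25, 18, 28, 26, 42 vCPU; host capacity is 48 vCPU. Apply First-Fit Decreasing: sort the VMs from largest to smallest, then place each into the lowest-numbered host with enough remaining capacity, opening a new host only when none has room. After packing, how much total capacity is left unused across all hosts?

33

Sorted descending: 44, 42, 33, 29, 28, 26, 25, 23, 18, 16, 10, 9.
Put 44 vCPU in host 1; 4 vCPU remain.
Put 42 vCPU in host 2; 6 vCPU remain.
Put 33 vCPU in host 3; 15 vCPU remain.
Put 29 vCPU in host 4; 19 vCPU remain.
Put 28 vCPU in host 5; 20 vCPU remain.
Put 26 vCPU in host 6; 22 vCPU remain.
Put 25 vCPU in host 7; 23 vCPU remain.
Put 23 vCPU in host 7; 0 vCPU remain.
Put 18 vCPU in host 4; 1 vCPU remain.
Put 16 vCPU in host 5; 4 vCPU remain.
Put 10 vCPU in host 3; 5 vCPU remain.
Put 9 vCPU in host 6; 13 vCPU remain.
7 hosts × 48 vCPU = 336 vCPU; used 303 vCPU; unused 33 vCPU.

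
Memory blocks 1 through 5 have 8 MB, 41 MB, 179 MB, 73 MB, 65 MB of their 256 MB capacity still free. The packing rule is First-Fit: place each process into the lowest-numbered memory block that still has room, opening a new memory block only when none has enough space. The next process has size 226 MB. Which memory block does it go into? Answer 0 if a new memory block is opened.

0

No memory block has ≥ 226 MB free, so a new memory block is opened.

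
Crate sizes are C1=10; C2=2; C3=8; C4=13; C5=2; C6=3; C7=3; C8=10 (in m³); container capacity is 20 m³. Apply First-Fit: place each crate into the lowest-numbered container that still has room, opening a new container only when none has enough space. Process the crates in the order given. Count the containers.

3

container 1: place C1 (10 m³), 10 m³ left
container 1: place C2 (2 m³), 8 m³ left
container 1: place C3 (8 m³), 0 m³ left
container 2: place C4 (13 m³), 7 m³ left
container 2: place C5 (2 m³), 5 m³ left
container 2: place C6 (3 m³), 2 m³ left
container 3: place C7 (3 m³), 17 m³ left
container 3: place C8 (10 m³), 7 m³ left
Final containers: [10,2,8] [13,2,3] [3,10].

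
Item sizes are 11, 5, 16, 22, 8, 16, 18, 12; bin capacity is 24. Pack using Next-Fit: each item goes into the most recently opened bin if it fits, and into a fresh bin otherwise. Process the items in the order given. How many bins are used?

Put 11 in bin 1; 13 remain.
Put 5 in bin 1; 8 remain.
Put 16 in bin 2; 8 remain.
Put 22 in bin 3; 2 remain.
Put 8 in bin 4; 16 remain.
Put 16 in bin 4; 0 remain.
Put 18 in bin 5; 6 remain.
Put 12 in bin 6; 12 remain.

6 bins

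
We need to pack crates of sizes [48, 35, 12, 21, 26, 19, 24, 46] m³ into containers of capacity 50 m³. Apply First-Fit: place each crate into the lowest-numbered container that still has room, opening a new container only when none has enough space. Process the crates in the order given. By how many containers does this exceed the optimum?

First-Fit: [48] [35,12] [21,26] [19,24] [46] → 5 containers.
Total size 231 m³; any packing needs at least ⌈231/50⌉ = 5 containers.
So 5 is already optimal.

0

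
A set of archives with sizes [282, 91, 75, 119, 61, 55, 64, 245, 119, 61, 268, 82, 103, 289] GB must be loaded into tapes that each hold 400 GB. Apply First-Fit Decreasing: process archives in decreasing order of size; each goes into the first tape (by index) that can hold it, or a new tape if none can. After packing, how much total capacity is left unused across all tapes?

86

Sorted descending: 289, 282, 268, 245, 119, 119, 103, 91, 82, 75, 64, 61, 61, 55.
tape 1: place 289 GB, 111 GB left
tape 2: place 282 GB, 118 GB left
tape 3: place 268 GB, 132 GB left
tape 4: place 245 GB, 155 GB left
tape 3: place 119 GB, 13 GB left
tape 4: place 119 GB, 36 GB left
tape 1: place 103 GB, 8 GB left
tape 2: place 91 GB, 27 GB left
tape 5: place 82 GB, 318 GB left
tape 5: place 75 GB, 243 GB left
tape 5: place 64 GB, 179 GB left
tape 5: place 61 GB, 118 GB left
tape 5: place 61 GB, 57 GB left
tape 5: place 55 GB, 2 GB left
5 tapes × 400 GB = 2000 GB; used 1914 GB; unused 86 GB.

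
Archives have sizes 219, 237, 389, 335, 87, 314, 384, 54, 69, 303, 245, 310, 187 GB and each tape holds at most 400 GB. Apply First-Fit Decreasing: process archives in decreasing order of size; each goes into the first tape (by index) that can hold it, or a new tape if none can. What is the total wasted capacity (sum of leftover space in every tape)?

867

Sorted descending: 389, 384, 335, 314, 310, 303, 245, 237, 219, 187, 87, 69, 54.
389 GB → tape 1 (remaining 11 GB)
384 GB → tape 2 (remaining 16 GB)
335 GB → tape 3 (remaining 65 GB)
314 GB → tape 4 (remaining 86 GB)
310 GB → tape 5 (remaining 90 GB)
303 GB → tape 6 (remaining 97 GB)
245 GB → tape 7 (remaining 155 GB)
237 GB → tape 8 (remaining 163 GB)
219 GB → tape 9 (remaining 181 GB)
187 GB → tape 10 (remaining 213 GB)
87 GB → tape 5 (remaining 3 GB)
69 GB → tape 4 (remaining 17 GB)
54 GB → tape 3 (remaining 11 GB)
10 tapes × 400 GB = 4000 GB; used 3133 GB; unused 867 GB.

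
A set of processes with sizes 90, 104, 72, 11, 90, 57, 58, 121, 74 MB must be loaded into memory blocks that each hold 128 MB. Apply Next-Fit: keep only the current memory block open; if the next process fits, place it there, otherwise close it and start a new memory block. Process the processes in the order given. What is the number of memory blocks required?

Put 90 MB in memory block 1; 38 MB remain.
Put 104 MB in memory block 2; 24 MB remain.
Put 72 MB in memory block 3; 56 MB remain.
Put 11 MB in memory block 3; 45 MB remain.
Put 90 MB in memory block 4; 38 MB remain.
Put 57 MB in memory block 5; 71 MB remain.
Put 58 MB in memory block 5; 13 MB remain.
Put 121 MB in memory block 6; 7 MB remain.
Put 74 MB in memory block 7; 54 MB remain.

7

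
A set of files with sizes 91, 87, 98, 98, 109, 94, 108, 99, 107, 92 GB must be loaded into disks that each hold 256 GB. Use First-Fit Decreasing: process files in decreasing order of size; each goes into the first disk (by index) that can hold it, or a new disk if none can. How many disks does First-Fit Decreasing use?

Sorted descending: 109, 108, 107, 99, 98, 98, 94, 92, 91, 87.
109 GB → disk 1 (remaining 147 GB)
108 GB → disk 1 (remaining 39 GB)
107 GB → disk 2 (remaining 149 GB)
99 GB → disk 2 (remaining 50 GB)
98 GB → disk 3 (remaining 158 GB)
98 GB → disk 3 (remaining 60 GB)
94 GB → disk 4 (remaining 162 GB)
92 GB → disk 4 (remaining 70 GB)
91 GB → disk 5 (remaining 165 GB)
87 GB → disk 5 (remaining 78 GB)
Final disks: [109,108] [107,99] [98,98] [94,92] [91,87].

5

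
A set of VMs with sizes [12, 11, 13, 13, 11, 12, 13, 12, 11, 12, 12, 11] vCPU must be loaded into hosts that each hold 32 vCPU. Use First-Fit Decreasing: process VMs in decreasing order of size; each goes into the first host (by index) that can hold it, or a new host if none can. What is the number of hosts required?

Sorted descending: 13, 13, 13, 12, 12, 12, 12, 12, 11, 11, 11, 11.
Put 13 vCPU in host 1; 19 vCPU remain.
Put 13 vCPU in host 1; 6 vCPU remain.
Put 13 vCPU in host 2; 19 vCPU remain.
Put 12 vCPU in host 2; 7 vCPU remain.
Put 12 vCPU in host 3; 20 vCPU remain.
Put 12 vCPU in host 3; 8 vCPU remain.
Put 12 vCPU in host 4; 20 vCPU remain.
Put 12 vCPU in host 4; 8 vCPU remain.
Put 11 vCPU in host 5; 21 vCPU remain.
Put 11 vCPU in host 5; 10 vCPU remain.
Put 11 vCPU in host 6; 21 vCPU remain.
Put 11 vCPU in host 6; 10 vCPU remain.

6 hosts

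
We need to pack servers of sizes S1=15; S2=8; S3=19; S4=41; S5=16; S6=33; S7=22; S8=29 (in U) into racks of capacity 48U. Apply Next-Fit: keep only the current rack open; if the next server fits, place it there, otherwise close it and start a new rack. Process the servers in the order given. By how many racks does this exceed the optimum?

2

Next-Fit: [15,8,19] [41] [16] [33] [22] [29] → 6 racks.
Total size 183U; any packing needs at least ⌈183/48⌉ = 4 racks.
An optimal packing achieves that bound: [41] [33,15] [29,19] [22,16,8] → 4 racks.
Excess: 6 − 4 = 2.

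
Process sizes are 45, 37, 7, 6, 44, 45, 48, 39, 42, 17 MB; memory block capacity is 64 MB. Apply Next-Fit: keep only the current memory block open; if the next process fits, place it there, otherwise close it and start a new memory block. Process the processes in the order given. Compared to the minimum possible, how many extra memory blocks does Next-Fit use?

Next-Fit: [45] [37,7,6] [44] [45] [48] [39] [42,17] → 7 memory blocks.
7 processes exceed 32 MB (half the capacity), and no two of those can share a memory block, so at least 7 memory blocks are needed.
So 7 is already optimal.

0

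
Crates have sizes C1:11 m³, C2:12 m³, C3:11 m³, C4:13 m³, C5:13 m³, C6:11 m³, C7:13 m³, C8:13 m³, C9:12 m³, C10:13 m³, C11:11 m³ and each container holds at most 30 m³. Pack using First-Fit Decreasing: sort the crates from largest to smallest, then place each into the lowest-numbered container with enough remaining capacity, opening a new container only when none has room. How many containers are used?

6

Sorted descending: 13, 13, 13, 13, 13, 12, 12, 11, 11, 11, 11.
13 m³ → container 1 (remaining 17 m³)
13 m³ → container 1 (remaining 4 m³)
13 m³ → container 2 (remaining 17 m³)
13 m³ → container 2 (remaining 4 m³)
13 m³ → container 3 (remaining 17 m³)
12 m³ → container 3 (remaining 5 m³)
12 m³ → container 4 (remaining 18 m³)
11 m³ → container 4 (remaining 7 m³)
11 m³ → container 5 (remaining 19 m³)
11 m³ → container 5 (remaining 8 m³)
11 m³ → container 6 (remaining 19 m³)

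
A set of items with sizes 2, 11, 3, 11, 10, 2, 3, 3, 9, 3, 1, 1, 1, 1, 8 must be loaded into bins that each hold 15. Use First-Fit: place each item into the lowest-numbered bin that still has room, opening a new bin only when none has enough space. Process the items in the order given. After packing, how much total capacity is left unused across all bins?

6

bin 1: place 2, 13 left
bin 1: place 11, 2 left
bin 2: place 3, 12 left
bin 2: place 11, 1 left
bin 3: place 10, 5 left
bin 1: place 2, 0 left
bin 3: place 3, 2 left
bin 4: place 3, 12 left
bin 4: place 9, 3 left
bin 4: place 3, 0 left
bin 2: place 1, 0 left
bin 3: place 1, 1 left
bin 3: place 1, 0 left
bin 5: place 1, 14 left
bin 5: place 8, 6 left
5 bins × 15 = 75; used 69; unused 6.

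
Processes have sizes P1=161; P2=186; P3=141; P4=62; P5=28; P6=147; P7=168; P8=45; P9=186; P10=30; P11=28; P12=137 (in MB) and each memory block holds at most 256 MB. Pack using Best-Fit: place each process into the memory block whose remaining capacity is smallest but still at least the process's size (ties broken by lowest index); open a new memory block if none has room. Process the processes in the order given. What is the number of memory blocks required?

7

P1 (161 MB) → memory block 1 (remaining 95 MB)
P2 (186 MB) → memory block 2 (remaining 70 MB)
P3 (141 MB) → memory block 3 (remaining 115 MB)
P4 (62 MB) → memory block 2 (remaining 8 MB)
P5 (28 MB) → memory block 1 (remaining 67 MB)
P6 (147 MB) → memory block 4 (remaining 109 MB)
P7 (168 MB) → memory block 5 (remaining 88 MB)
P8 (45 MB) → memory block 1 (remaining 22 MB)
P9 (186 MB) → memory block 6 (remaining 70 MB)
P10 (30 MB) → memory block 6 (remaining 40 MB)
P11 (28 MB) → memory block 6 (remaining 12 MB)
P12 (137 MB) → memory block 7 (remaining 119 MB)
Final memory blocks: [161,28,45] [186,62] [141] [147] [168] [186,30,28] [137].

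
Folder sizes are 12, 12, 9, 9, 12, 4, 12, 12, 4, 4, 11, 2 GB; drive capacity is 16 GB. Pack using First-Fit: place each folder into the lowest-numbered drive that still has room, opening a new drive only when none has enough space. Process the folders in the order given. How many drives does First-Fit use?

8 drives

Put 12 GB in drive 1; 4 GB remain.
Put 12 GB in drive 2; 4 GB remain.
Put 9 GB in drive 3; 7 GB remain.
Put 9 GB in drive 4; 7 GB remain.
Put 12 GB in drive 5; 4 GB remain.
Put 4 GB in drive 1; 0 GB remain.
Put 12 GB in drive 6; 4 GB remain.
Put 12 GB in drive 7; 4 GB remain.
Put 4 GB in drive 2; 0 GB remain.
Put 4 GB in drive 3; 3 GB remain.
Put 11 GB in drive 8; 5 GB remain.
Put 2 GB in drive 3; 1 GB remain.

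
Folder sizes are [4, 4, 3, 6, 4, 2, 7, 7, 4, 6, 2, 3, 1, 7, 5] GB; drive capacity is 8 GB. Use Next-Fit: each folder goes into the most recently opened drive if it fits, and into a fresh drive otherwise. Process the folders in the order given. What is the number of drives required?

11 drives

drive 1: place 4 GB, 4 GB left
drive 1: place 4 GB, 0 GB left
drive 2: place 3 GB, 5 GB left
drive 3: place 6 GB, 2 GB left
drive 4: place 4 GB, 4 GB left
drive 4: place 2 GB, 2 GB left
drive 5: place 7 GB, 1 GB left
drive 6: place 7 GB, 1 GB left
drive 7: place 4 GB, 4 GB left
drive 8: place 6 GB, 2 GB left
drive 8: place 2 GB, 0 GB left
drive 9: place 3 GB, 5 GB left
drive 9: place 1 GB, 4 GB left
drive 10: place 7 GB, 1 GB left
drive 11: place 5 GB, 3 GB left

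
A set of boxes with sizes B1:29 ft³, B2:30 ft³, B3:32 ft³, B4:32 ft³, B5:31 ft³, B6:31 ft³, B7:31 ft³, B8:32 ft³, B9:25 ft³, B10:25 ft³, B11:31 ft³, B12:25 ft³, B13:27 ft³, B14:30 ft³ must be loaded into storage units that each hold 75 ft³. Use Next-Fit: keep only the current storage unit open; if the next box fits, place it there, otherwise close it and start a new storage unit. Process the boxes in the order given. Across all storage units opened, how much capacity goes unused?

Put B1 (29 ft³) in storage unit 1; 46 ft³ remain.
Put B2 (30 ft³) in storage unit 1; 16 ft³ remain.
Put B3 (32 ft³) in storage unit 2; 43 ft³ remain.
Put B4 (32 ft³) in storage unit 2; 11 ft³ remain.
Put B5 (31 ft³) in storage unit 3; 44 ft³ remain.
Put B6 (31 ft³) in storage unit 3; 13 ft³ remain.
Put B7 (31 ft³) in storage unit 4; 44 ft³ remain.
Put B8 (32 ft³) in storage unit 4; 12 ft³ remain.
Put B9 (25 ft³) in storage unit 5; 50 ft³ remain.
Put B10 (25 ft³) in storage unit 5; 25 ft³ remain.
Put B11 (31 ft³) in storage unit 6; 44 ft³ remain.
Put B12 (25 ft³) in storage unit 6; 19 ft³ remain.
Put B13 (27 ft³) in storage unit 7; 48 ft³ remain.
Put B14 (30 ft³) in storage unit 7; 18 ft³ remain.
7 storage units × 75 ft³ = 525 ft³; used 411 ft³; unused 114 ft³.

114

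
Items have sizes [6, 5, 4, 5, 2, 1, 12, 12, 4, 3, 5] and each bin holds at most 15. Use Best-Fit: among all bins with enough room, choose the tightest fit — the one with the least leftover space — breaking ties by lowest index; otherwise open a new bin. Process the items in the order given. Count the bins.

bin 1: place 6, 9 left
bin 1: place 5, 4 left
bin 1: place 4, 0 left
bin 2: place 5, 10 left
bin 2: place 2, 8 left
bin 2: place 1, 7 left
bin 3: place 12, 3 left
bin 4: place 12, 3 left
bin 2: place 4, 3 left
bin 2: place 3, 0 left
bin 5: place 5, 10 left
Final bins: [6,5,4] [5,2,1,4,3] [12] [12] [5].

5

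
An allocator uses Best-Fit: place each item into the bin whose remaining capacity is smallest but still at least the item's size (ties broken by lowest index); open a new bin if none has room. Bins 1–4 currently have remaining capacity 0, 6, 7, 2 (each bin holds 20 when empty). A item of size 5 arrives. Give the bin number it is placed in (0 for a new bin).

2

Bins with room: bin 2 (6), bin 3 (7).
Tightest fit is bin 2 with 6 free.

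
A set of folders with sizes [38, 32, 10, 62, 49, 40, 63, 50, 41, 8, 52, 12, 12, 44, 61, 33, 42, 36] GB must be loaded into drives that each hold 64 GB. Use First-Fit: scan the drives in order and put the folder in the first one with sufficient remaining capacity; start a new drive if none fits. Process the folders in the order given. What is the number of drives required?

14

Put 38 GB in drive 1; 26 GB remain.
Put 32 GB in drive 2; 32 GB remain.
Put 10 GB in drive 1; 16 GB remain.
Put 62 GB in drive 3; 2 GB remain.
Put 49 GB in drive 4; 15 GB remain.
Put 40 GB in drive 5; 24 GB remain.
Put 63 GB in drive 6; 1 GB remain.
Put 50 GB in drive 7; 14 GB remain.
Put 41 GB in drive 8; 23 GB remain.
Put 8 GB in drive 1; 8 GB remain.
Put 52 GB in drive 9; 12 GB remain.
Put 12 GB in drive 2; 20 GB remain.
Put 12 GB in drive 2; 8 GB remain.
Put 44 GB in drive 10; 20 GB remain.
Put 61 GB in drive 11; 3 GB remain.
Put 33 GB in drive 12; 31 GB remain.
Put 42 GB in drive 13; 22 GB remain.
Put 36 GB in drive 14; 28 GB remain.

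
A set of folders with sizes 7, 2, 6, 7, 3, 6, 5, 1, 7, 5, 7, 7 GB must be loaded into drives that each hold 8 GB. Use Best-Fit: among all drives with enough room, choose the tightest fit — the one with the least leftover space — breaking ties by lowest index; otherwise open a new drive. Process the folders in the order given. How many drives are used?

drive 1: place 7 GB, 1 GB left
drive 2: place 2 GB, 6 GB left
drive 2: place 6 GB, 0 GB left
drive 3: place 7 GB, 1 GB left
drive 4: place 3 GB, 5 GB left
drive 5: place 6 GB, 2 GB left
drive 4: place 5 GB, 0 GB left
drive 1: place 1 GB, 0 GB left
drive 6: place 7 GB, 1 GB left
drive 7: place 5 GB, 3 GB left
drive 8: place 7 GB, 1 GB left
drive 9: place 7 GB, 1 GB left
Final drives: [7,1] [2,6] [7] [3,5] [6] [7] [5] [7] [7].

9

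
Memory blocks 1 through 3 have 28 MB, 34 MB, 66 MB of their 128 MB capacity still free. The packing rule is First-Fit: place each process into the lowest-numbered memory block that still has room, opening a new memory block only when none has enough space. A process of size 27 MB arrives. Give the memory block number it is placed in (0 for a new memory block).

Memory blocks with room: memory block 1 (28 MB), memory block 2 (34 MB), memory block 3 (66 MB).
The first with room is memory block 1.

1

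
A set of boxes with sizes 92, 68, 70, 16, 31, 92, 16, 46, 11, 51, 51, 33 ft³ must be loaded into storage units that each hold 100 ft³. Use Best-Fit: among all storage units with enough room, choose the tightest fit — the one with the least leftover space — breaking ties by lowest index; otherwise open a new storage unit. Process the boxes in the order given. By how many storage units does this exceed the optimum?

1

Best-Fit: [92] [68,31] [70,16,11] [92] [16,46,33] [51] [51] → 7 storage units.
Total size 577 ft³; any packing needs at least ⌈577/100⌉ = 6 storage units.
An optimal packing achieves that bound: [92] [92] [70,16,11] [68,31] [51,46] [51,33,16] → 6 storage units.
Excess: 7 − 6 = 1.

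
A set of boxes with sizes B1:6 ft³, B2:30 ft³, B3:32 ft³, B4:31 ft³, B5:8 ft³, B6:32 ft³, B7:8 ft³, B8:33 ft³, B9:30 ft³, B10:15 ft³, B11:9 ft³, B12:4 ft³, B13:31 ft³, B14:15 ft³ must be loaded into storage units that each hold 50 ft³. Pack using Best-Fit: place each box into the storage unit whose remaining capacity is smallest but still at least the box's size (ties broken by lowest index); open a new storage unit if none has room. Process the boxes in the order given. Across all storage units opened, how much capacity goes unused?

Put B1 (6 ft³) in storage unit 1; 44 ft³ remain.
Put B2 (30 ft³) in storage unit 1; 14 ft³ remain.
Put B3 (32 ft³) in storage unit 2; 18 ft³ remain.
Put B4 (31 ft³) in storage unit 3; 19 ft³ remain.
Put B5 (8 ft³) in storage unit 1; 6 ft³ remain.
Put B6 (32 ft³) in storage unit 4; 18 ft³ remain.
Put B7 (8 ft³) in storage unit 2; 10 ft³ remain.
Put B8 (33 ft³) in storage unit 5; 17 ft³ remain.
Put B9 (30 ft³) in storage unit 6; 20 ft³ remain.
Put B10 (15 ft³) in storage unit 5; 2 ft³ remain.
Put B11 (9 ft³) in storage unit 2; 1 ft³ remain.
Put B12 (4 ft³) in storage unit 1; 2 ft³ remain.
Put B13 (31 ft³) in storage unit 7; 19 ft³ remain.
Put B14 (15 ft³) in storage unit 4; 3 ft³ remain.
7 storage units × 50 ft³ = 350 ft³; used 284 ft³; unused 66 ft³.

66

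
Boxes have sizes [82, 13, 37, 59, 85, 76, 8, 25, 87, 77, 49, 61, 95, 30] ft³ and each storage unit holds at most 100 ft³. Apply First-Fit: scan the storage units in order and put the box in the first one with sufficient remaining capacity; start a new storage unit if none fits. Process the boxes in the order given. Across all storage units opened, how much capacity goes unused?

Put 82 ft³ in storage unit 1; 18 ft³ remain.
Put 13 ft³ in storage unit 1; 5 ft³ remain.
Put 37 ft³ in storage unit 2; 63 ft³ remain.
Put 59 ft³ in storage unit 2; 4 ft³ remain.
Put 85 ft³ in storage unit 3; 15 ft³ remain.
Put 76 ft³ in storage unit 4; 24 ft³ remain.
Put 8 ft³ in storage unit 3; 7 ft³ remain.
Put 25 ft³ in storage unit 5; 75 ft³ remain.
Put 87 ft³ in storage unit 6; 13 ft³ remain.
Put 77 ft³ in storage unit 7; 23 ft³ remain.
Put 49 ft³ in storage unit 5; 26 ft³ remain.
Put 61 ft³ in storage unit 8; 39 ft³ remain.
Put 95 ft³ in storage unit 9; 5 ft³ remain.
Put 30 ft³ in storage unit 8; 9 ft³ remain.
9 storage units × 100 ft³ = 900 ft³; used 784 ft³; unused 116 ft³.

116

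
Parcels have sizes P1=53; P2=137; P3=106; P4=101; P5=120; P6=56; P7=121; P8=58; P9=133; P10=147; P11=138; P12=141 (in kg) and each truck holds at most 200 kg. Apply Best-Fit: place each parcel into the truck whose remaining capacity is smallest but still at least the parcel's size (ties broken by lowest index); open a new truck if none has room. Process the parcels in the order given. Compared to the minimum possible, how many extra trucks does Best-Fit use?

0

Best-Fit: [53,137] [106] [101] [120,56] [121,58] [133] [147] [138] [141] → 9 trucks.
9 parcels exceed 100 kg (half the capacity), and no two of those can share a truck, so at least 9 trucks are needed.
So 9 is already optimal.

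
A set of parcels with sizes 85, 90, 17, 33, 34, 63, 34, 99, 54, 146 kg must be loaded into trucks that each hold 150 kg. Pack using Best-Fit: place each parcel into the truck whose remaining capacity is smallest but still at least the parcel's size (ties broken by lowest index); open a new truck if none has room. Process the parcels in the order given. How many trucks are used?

85 kg → truck 1 (remaining 65 kg)
90 kg → truck 2 (remaining 60 kg)
17 kg → truck 2 (remaining 43 kg)
33 kg → truck 2 (remaining 10 kg)
34 kg → truck 1 (remaining 31 kg)
63 kg → truck 3 (remaining 87 kg)
34 kg → truck 3 (remaining 53 kg)
99 kg → truck 4 (remaining 51 kg)
54 kg → truck 5 (remaining 96 kg)
146 kg → truck 6 (remaining 4 kg)
Final trucks: [85,34] [90,17,33] [63,34] [99] [54] [146].

6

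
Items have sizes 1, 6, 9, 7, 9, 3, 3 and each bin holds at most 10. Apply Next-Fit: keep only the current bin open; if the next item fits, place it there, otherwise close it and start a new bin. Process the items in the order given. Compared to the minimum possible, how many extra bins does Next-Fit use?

1

Next-Fit: [1,6] [9] [7] [9] [3,3] → 5 bins.
Total size 38; any packing needs at least ⌈38/10⌉ = 4 bins.
An optimal packing achieves that bound: [9,1] [9] [7,3] [6,3] → 4 bins.
Excess: 5 − 4 = 1.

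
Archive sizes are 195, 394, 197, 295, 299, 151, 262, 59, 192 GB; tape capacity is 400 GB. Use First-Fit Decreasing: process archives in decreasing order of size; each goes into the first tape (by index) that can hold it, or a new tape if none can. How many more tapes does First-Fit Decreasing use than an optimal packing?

0

First-Fit Decreasing: [394] [299,59] [295] [262] [197,195] [192,151] → 6 tapes.
Total size 2044 GB; any packing needs at least ⌈2044/400⌉ = 6 tapes.
So 6 is already optimal.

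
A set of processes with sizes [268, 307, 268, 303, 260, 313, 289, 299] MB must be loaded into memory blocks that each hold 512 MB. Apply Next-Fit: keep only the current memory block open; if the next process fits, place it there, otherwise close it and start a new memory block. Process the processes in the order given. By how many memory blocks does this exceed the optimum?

Next-Fit: [268] [307] [268] [303] [260] [313] [289] [299] → 8 memory blocks.
8 processes exceed 256 MB (half the capacity), and no two of those can share a memory block, so at least 8 memory blocks are needed.
So 8 is already optimal.

0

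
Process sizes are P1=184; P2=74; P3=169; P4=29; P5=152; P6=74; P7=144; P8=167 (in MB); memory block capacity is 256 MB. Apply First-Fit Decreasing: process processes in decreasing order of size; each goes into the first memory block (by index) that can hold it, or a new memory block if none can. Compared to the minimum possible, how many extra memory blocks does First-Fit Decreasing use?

0

First-Fit Decreasing: [184,29] [169,74] [167,74] [152] [144] → 5 memory blocks.
5 processes exceed 128 MB (half the capacity), and no two of those can share a memory block, so at least 5 memory blocks are needed.
So 5 is already optimal.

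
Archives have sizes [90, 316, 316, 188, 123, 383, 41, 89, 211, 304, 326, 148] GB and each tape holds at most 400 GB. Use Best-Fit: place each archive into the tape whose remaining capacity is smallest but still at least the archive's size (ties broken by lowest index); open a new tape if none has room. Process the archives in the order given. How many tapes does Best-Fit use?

8

tape 1: place 90 GB, 310 GB left
tape 2: place 316 GB, 84 GB left
tape 3: place 316 GB, 84 GB left
tape 1: place 188 GB, 122 GB left
tape 4: place 123 GB, 277 GB left
tape 5: place 383 GB, 17 GB left
tape 2: place 41 GB, 43 GB left
tape 1: place 89 GB, 33 GB left
tape 4: place 211 GB, 66 GB left
tape 6: place 304 GB, 96 GB left
tape 7: place 326 GB, 74 GB left
tape 8: place 148 GB, 252 GB left
Final tapes: [90,188,89] [316,41] [316] [123,211] [383] [304] [326] [148].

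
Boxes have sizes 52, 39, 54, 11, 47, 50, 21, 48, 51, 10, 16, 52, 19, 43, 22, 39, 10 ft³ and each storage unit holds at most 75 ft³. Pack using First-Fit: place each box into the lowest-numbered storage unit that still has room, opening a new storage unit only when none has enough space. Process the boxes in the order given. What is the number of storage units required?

storage unit 1: place 52 ft³, 23 ft³ left
storage unit 2: place 39 ft³, 36 ft³ left
storage unit 3: place 54 ft³, 21 ft³ left
storage unit 1: place 11 ft³, 12 ft³ left
storage unit 4: place 47 ft³, 28 ft³ left
storage unit 5: place 50 ft³, 25 ft³ left
storage unit 2: place 21 ft³, 15 ft³ left
storage unit 6: place 48 ft³, 27 ft³ left
storage unit 7: place 51 ft³, 24 ft³ left
storage unit 1: place 10 ft³, 2 ft³ left
storage unit 3: place 16 ft³, 5 ft³ left
storage unit 8: place 52 ft³, 23 ft³ left
storage unit 4: place 19 ft³, 9 ft³ left
storage unit 9: place 43 ft³, 32 ft³ left
storage unit 5: place 22 ft³, 3 ft³ left
storage unit 10: place 39 ft³, 36 ft³ left
storage unit 2: place 10 ft³, 5 ft³ left

10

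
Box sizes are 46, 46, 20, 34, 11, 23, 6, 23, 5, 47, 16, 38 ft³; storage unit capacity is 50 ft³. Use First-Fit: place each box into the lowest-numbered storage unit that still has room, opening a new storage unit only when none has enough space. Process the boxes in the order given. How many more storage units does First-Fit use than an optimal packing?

0

First-Fit: [46] [46] [20,11,6,5] [34,16] [23,23] [47] [38] → 7 storage units.
Total size 315 ft³; any packing needs at least ⌈315/50⌉ = 7 storage units.
So 7 is already optimal.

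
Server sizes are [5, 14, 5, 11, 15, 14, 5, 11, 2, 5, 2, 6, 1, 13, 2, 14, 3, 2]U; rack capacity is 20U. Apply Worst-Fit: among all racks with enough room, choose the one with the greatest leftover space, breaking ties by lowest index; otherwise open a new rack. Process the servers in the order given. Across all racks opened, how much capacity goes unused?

Put 5U in rack 1; 15U remain.
Put 14U in rack 1; 1U remain.
Put 5U in rack 2; 15U remain.
Put 11U in rack 2; 4U remain.
Put 15U in rack 3; 5U remain.
Put 14U in rack 4; 6U remain.
Put 5U in rack 4; 1U remain.
Put 11U in rack 5; 9U remain.
Put 2U in rack 5; 7U remain.
Put 5U in rack 5; 2U remain.
Put 2U in rack 3; 3U remain.
Put 6U in rack 6; 14U remain.
Put 1U in rack 6; 13U remain.
Put 13U in rack 6; 0U remain.
Put 2U in rack 2; 2U remain.
Put 14U in rack 7; 6U remain.
Put 3U in rack 7; 3U remain.
Put 2U in rack 3; 1U remain.
7 racks × 20U = 140U; used 130U; unused 10U.

10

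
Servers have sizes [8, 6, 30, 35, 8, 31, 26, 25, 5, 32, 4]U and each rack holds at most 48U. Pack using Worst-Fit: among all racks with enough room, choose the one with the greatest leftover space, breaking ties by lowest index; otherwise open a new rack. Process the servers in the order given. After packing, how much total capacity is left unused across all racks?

78

8U → rack 1 (remaining 40U)
6U → rack 1 (remaining 34U)
30U → rack 1 (remaining 4U)
35U → rack 2 (remaining 13U)
8U → rack 2 (remaining 5U)
31U → rack 3 (remaining 17U)
26U → rack 4 (remaining 22U)
25U → rack 5 (remaining 23U)
5U → rack 5 (remaining 18U)
32U → rack 6 (remaining 16U)
4U → rack 4 (remaining 18U)
6 racks × 48U = 288U; used 210U; unused 78U.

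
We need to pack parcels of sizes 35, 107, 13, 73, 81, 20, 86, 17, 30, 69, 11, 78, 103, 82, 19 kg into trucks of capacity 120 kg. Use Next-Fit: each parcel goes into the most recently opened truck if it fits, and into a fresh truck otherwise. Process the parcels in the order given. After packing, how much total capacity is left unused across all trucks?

truck 1: place 35 kg, 85 kg left
truck 2: place 107 kg, 13 kg left
truck 2: place 13 kg, 0 kg left
truck 3: place 73 kg, 47 kg left
truck 4: place 81 kg, 39 kg left
truck 4: place 20 kg, 19 kg left
truck 5: place 86 kg, 34 kg left
truck 5: place 17 kg, 17 kg left
truck 6: place 30 kg, 90 kg left
truck 6: place 69 kg, 21 kg left
truck 6: place 11 kg, 10 kg left
truck 7: place 78 kg, 42 kg left
truck 8: place 103 kg, 17 kg left
truck 9: place 82 kg, 38 kg left
truck 9: place 19 kg, 19 kg left
9 trucks × 120 kg = 1080 kg; used 824 kg; unused 256 kg.

256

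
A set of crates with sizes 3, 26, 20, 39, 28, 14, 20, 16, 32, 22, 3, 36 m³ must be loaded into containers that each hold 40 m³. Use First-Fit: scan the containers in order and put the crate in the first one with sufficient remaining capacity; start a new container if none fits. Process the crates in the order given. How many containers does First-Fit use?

8 containers

Put 3 m³ in container 1; 37 m³ remain.
Put 26 m³ in container 1; 11 m³ remain.
Put 20 m³ in container 2; 20 m³ remain.
Put 39 m³ in container 3; 1 m³ remain.
Put 28 m³ in container 4; 12 m³ remain.
Put 14 m³ in container 2; 6 m³ remain.
Put 20 m³ in container 5; 20 m³ remain.
Put 16 m³ in container 5; 4 m³ remain.
Put 32 m³ in container 6; 8 m³ remain.
Put 22 m³ in container 7; 18 m³ remain.
Put 3 m³ in container 1; 8 m³ remain.
Put 36 m³ in container 8; 4 m³ remain.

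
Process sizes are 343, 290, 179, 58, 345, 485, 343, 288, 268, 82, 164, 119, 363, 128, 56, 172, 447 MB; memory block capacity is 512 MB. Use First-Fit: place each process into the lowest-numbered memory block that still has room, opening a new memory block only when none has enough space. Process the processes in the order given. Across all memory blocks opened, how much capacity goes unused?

478

memory block 1: place 343 MB, 169 MB left
memory block 2: place 290 MB, 222 MB left
memory block 2: place 179 MB, 43 MB left
memory block 1: place 58 MB, 111 MB left
memory block 3: place 345 MB, 167 MB left
memory block 4: place 485 MB, 27 MB left
memory block 5: place 343 MB, 169 MB left
memory block 6: place 288 MB, 224 MB left
memory block 7: place 268 MB, 244 MB left
memory block 1: place 82 MB, 29 MB left
memory block 3: place 164 MB, 3 MB left
memory block 5: place 119 MB, 50 MB left
memory block 8: place 363 MB, 149 MB left
memory block 6: place 128 MB, 96 MB left
memory block 6: place 56 MB, 40 MB left
memory block 7: place 172 MB, 72 MB left
memory block 9: place 447 MB, 65 MB left
9 memory blocks × 512 MB = 4608 MB; used 4130 MB; unused 478 MB.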